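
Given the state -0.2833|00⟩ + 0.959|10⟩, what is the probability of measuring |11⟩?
0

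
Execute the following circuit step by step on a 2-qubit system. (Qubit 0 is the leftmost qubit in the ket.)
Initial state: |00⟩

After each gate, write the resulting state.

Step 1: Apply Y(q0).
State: i|10⟩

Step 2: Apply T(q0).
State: (-1/√2 + (1/√2)i)|10⟩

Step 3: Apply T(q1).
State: (-1/√2 + (1/√2)i)|10⟩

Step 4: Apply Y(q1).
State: (-1/√2 - (1/√2)i)|11⟩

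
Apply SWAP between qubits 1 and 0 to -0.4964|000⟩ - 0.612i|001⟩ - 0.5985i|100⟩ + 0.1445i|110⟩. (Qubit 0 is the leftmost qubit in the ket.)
-0.4964|000⟩ - 0.612i|001⟩ - 0.5985i|010⟩ + 0.1445i|110⟩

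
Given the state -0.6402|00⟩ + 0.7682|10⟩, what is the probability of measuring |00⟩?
0.4099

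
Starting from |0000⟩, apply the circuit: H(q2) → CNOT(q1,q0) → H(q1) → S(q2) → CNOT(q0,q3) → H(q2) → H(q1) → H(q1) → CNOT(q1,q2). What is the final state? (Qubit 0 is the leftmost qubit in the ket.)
(1/√8 + (1/√8)i)|0000⟩ + (1/√8 - (1/√8)i)|0010⟩ + (1/√8 - (1/√8)i)|0100⟩ + (1/√8 + (1/√8)i)|0110⟩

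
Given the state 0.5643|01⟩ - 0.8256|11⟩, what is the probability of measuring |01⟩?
0.3184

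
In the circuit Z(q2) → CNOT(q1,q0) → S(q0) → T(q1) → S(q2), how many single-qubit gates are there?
4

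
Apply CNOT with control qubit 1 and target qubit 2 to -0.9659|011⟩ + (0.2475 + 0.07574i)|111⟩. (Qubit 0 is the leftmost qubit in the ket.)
-0.9659|010⟩ + (0.2475 + 0.07574i)|110⟩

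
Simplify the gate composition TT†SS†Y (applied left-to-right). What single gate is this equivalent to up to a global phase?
Y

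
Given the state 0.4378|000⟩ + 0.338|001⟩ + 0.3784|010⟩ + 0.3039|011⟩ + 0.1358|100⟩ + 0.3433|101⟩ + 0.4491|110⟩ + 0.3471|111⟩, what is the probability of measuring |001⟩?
0.1142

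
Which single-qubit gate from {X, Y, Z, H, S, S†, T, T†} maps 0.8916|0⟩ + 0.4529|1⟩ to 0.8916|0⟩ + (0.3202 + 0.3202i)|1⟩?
T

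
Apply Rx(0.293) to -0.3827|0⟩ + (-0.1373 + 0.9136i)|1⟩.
(-0.2452 + 0.02004i)|0⟩ + (-0.1358 + 0.9597i)|1⟩

Rx(0.293) = [[cos(θ/2), −i·sin(θ/2)], [−i·sin(θ/2), cos(θ/2)]]; θ = 0.293, cos(θ/2) ≈ 0.989288, sin(θ/2) ≈ 0.145977.
With a = amp(|0⟩) = -0.3827 and b = amp(|1⟩) = (-0.1373 + 0.9136i):
new amp(|0⟩) = (0.989288)·a + (-0.145977i)·b = (-0.2452 + 0.02004i)
new amp(|1⟩) = (-0.145977i)·a + (0.989288)·b = (-0.1358 + 0.9597i)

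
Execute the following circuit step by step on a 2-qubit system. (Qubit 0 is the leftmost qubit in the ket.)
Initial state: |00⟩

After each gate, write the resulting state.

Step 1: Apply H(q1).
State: 1/√2|00⟩ + 1/√2|01⟩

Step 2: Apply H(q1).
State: |00⟩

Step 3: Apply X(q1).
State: |01⟩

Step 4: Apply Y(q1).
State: -i|00⟩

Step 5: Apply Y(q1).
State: |01⟩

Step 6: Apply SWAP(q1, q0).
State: |10⟩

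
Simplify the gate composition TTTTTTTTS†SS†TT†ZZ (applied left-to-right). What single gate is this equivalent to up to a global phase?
S†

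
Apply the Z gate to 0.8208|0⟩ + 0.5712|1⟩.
0.8208|0⟩ - 0.5712|1⟩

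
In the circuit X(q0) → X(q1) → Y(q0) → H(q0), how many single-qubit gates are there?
4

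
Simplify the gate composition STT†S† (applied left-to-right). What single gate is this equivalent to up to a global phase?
I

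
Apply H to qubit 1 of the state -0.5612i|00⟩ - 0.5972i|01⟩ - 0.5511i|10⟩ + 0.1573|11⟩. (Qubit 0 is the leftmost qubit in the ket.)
-0.8191i|00⟩ + 0.02546i|01⟩ + (0.1112 - 0.3897i)|10⟩ + (-0.1112 - 0.3897i)|11⟩

H on qubit 1 mixes each pair of kets that differ only in qubit 1: amplitudes (a, b) of (|…0…⟩, |…1…⟩) become ((a + b)/√2, (a − b)/√2). Kets absent from the input have amplitude 0.
(|00⟩, |01⟩): (a, b) = (-0.5612i, -0.5972i) → (-0.8191i, 0.02546i)
(|10⟩, |11⟩): (a, b) = (-0.5511i, 0.1573) → ((0.1112 - 0.3897i), (-0.1112 - 0.3897i))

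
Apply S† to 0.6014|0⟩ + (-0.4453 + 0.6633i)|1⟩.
0.6014|0⟩ + (0.6633 + 0.4453i)|1⟩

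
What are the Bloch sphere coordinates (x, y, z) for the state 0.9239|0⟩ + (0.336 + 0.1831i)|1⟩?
(0.6209, 0.3383, 0.7072)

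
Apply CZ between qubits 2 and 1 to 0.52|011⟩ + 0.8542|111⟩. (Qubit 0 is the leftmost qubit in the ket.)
-0.52|011⟩ - 0.8542|111⟩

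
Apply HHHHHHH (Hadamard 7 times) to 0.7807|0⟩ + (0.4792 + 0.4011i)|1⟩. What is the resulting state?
(0.8909 + 0.2836i)|0⟩ + (0.2132 - 0.2836i)|1⟩

H² = I, so H^7 = H: a single Hadamard. With (a, b) = (0.7807, (0.4792 + 0.4011i)), H gives ((a + b)/√2, (a − b)/√2) = ((0.8909 + 0.2836i), (0.2132 - 0.2836i)).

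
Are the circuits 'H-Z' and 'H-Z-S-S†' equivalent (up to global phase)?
Yes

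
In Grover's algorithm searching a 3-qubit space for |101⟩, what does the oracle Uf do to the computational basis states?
Uf|x⟩ = -|x⟩ if x = 101, else |x⟩ (phase flip on target)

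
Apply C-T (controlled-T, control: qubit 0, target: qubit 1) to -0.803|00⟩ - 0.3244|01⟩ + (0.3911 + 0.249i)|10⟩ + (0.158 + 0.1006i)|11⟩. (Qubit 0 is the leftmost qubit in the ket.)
-0.803|00⟩ - 0.3244|01⟩ + (0.3911 + 0.249i)|10⟩ + (0.04059 + 0.1829i)|11⟩

C-T leaves the control-|0⟩ kets |00⟩, |01⟩ unchanged and applies T to qubit 1 on the control-|1⟩ pair (|10⟩, |11⟩).
T = [[1, 0], [0, (1/√2 + (1/√2)i)]].
With a = amp(|10⟩) = (0.3911 + 0.249i) and b = amp(|11⟩) = (0.158 + 0.1006i):
new amp(|10⟩) = (1)·a = (0.3911 + 0.249i)
new amp(|11⟩) = (1/√2 + (1/√2)i)·b = (0.04059 + 0.1829i)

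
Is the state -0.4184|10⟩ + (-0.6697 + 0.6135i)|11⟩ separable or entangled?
Separable

Writing the state as a|00⟩ + b|01⟩ + c|10⟩ + d|11⟩, it is a product state iff ad − bc = 0.
Here (a, b, c, d) = (0, 0, -0.4184, (-0.6697 + 0.6135i)): ad − bc = (0)(-0.6697 + 0.6135i) − (0)(-0.4184) = 0, so the state is separable.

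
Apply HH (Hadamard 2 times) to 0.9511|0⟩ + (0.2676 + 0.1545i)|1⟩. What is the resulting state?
0.9511|0⟩ + (0.2676 + 0.1545i)|1⟩

H² = I, so an even number of Hadamards cancels: H^2 = I and the state is unchanged.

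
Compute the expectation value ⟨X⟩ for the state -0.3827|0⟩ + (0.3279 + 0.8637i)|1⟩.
-0.251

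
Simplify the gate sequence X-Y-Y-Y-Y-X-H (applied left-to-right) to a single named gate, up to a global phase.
H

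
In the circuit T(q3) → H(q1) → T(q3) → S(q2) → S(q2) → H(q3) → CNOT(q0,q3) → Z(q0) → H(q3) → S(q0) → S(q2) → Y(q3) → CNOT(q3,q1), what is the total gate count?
13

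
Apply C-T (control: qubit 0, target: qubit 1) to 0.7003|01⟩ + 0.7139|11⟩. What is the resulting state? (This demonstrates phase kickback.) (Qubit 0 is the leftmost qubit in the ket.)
0.7003|01⟩ + (0.5048 + 0.5048i)|11⟩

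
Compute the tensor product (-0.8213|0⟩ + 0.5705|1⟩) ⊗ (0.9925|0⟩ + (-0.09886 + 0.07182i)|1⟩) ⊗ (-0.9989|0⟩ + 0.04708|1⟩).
0.8142|000⟩ - 0.03838|001⟩ + (-0.0811 + 0.05892i)|010⟩ + (0.003823 - 0.002777i)|011⟩ - 0.5656|100⟩ + 0.02666|101⟩ + (0.05634 - 0.04093i)|110⟩ + (-0.002655 + 0.001929i)|111⟩

amp(|b₁b₂…⟩) = product of the factor amplitudes for bits b₁, b₂, …; only kets whose every factor amplitude is nonzero survive.
|000⟩: (-0.8213)(0.9925)(-0.9989) = 0.8142
|001⟩: (-0.8213)(0.9925)(0.04708) = -0.03838
|010⟩: (-0.8213)(-0.09886 + 0.07182i)(-0.9989) = (-0.0811 + 0.05892i)
|011⟩: (-0.8213)(-0.09886 + 0.07182i)(0.04708) = (0.003823 - 0.002777i)
|100⟩: (0.5705)(0.9925)(-0.9989) = -0.5656
|101⟩: (0.5705)(0.9925)(0.04708) = 0.02666
|110⟩: (0.5705)(-0.09886 + 0.07182i)(-0.9989) = (0.05634 - 0.04093i)
|111⟩: (0.5705)(-0.09886 + 0.07182i)(0.04708) = (-0.002655 + 0.001929i)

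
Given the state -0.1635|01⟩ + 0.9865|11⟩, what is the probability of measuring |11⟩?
0.9732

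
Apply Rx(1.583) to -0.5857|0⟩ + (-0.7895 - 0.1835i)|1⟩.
(-0.5422 + 0.5617i)|0⟩ + (-0.5548 + 0.2877i)|1⟩

Rx(1.583) = [[cos(θ/2), −i·sin(θ/2)], [−i·sin(θ/2), cos(θ/2)]]; θ = 1.583, cos(θ/2) ≈ 0.702779, sin(θ/2) ≈ 0.711408.
With a = amp(|0⟩) = -0.5857 and b = amp(|1⟩) = (-0.7895 - 0.1835i):
new amp(|0⟩) = (0.702779)·a + (-0.711408i)·b = (-0.5422 + 0.5617i)
new amp(|1⟩) = (-0.711408i)·a + (0.702779)·b = (-0.5548 + 0.2877i)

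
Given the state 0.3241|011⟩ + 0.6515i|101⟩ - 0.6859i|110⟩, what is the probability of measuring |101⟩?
0.4245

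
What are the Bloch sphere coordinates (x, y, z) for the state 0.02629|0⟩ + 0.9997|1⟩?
(0.05256, 0, -0.9987)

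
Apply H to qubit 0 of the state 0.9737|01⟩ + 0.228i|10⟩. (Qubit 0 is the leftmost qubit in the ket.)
0.1612i|00⟩ + 0.6885|01⟩ - 0.1612i|10⟩ + 0.6885|11⟩

H on qubit 0 mixes each pair of kets that differ only in qubit 0: amplitudes (a, b) of (|…0…⟩, |…1…⟩) become ((a + b)/√2, (a − b)/√2). Kets absent from the input have amplitude 0.
(|00⟩, |10⟩): (a, b) = (0, 0.228i) → (0.1612i, -0.1612i)
(|01⟩, |11⟩): (a, b) = (0.9737, 0) → (0.6885, 0.6885)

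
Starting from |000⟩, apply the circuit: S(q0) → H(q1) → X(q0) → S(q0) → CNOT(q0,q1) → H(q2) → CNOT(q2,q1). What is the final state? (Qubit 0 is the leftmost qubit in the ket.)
(1/2)i|100⟩ + (1/2)i|101⟩ + (1/2)i|110⟩ + (1/2)i|111⟩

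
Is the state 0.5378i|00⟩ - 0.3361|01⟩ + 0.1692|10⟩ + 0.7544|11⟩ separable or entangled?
Entangled

Writing the state as a|00⟩ + b|01⟩ + c|10⟩ + d|11⟩, it is a product state iff ad − bc = 0.
Here (a, b, c, d) = (0.5378i, -0.3361, 0.1692, 0.7544): ad − bc = (0.5378i)(0.7544) − (-0.3361)(0.1692) = (0.05687 + 0.4057i) ≠ 0, so the state is entangled.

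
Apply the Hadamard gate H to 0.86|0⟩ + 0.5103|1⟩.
0.9689|0⟩ + 0.2473|1⟩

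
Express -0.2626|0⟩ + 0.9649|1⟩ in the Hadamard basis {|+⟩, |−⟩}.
0.4966|+⟩ - 0.868|−⟩

With |ψ⟩ = α|0⟩ + β|1⟩, the Hadamard-basis coefficients are ⟨+|ψ⟩ = (α + β)/√2 and ⟨−|ψ⟩ = (α − β)/√2.
Here α = -0.2626, β = 0.9649: (α + β)/√2 = 0.4966, (α − β)/√2 = -0.868.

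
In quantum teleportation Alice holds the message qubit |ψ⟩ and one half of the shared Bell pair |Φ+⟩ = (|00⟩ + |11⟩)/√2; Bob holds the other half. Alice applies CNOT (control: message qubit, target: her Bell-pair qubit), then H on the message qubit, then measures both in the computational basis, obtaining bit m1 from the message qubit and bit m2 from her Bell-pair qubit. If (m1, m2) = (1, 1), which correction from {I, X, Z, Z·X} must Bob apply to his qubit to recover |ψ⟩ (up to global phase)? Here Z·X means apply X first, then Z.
Z·X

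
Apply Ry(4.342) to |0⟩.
-0.5648|0⟩ + 0.8252|1⟩

Ry(4.342) = [[cos(θ/2), −sin(θ/2)], [sin(θ/2), cos(θ/2)]]; θ = 4.342, cos(θ/2) ≈ -0.564811, sin(θ/2) ≈ 0.825221.
With a = amp(|0⟩) = 1 and b = amp(|1⟩) = 0:
new amp(|0⟩) = (-0.564811)·a + (-0.825221)·b = -0.5648
new amp(|1⟩) = (0.825221)·a + (-0.564811)·b = 0.8252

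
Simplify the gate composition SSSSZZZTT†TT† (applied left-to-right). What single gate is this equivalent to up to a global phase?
Z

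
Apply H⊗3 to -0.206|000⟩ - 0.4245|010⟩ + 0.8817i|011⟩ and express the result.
(-0.2229 + 0.3117i)|000⟩ + (-0.2229 - 0.3117i)|001⟩ + (0.07725 - 0.3117i)|010⟩ + (0.07725 + 0.3117i)|011⟩ + (-0.2229 + 0.3117i)|100⟩ + (-0.2229 - 0.3117i)|101⟩ + (0.07725 - 0.3117i)|110⟩ + (0.07725 + 0.3117i)|111⟩

H⊗3 gives amp(|y⟩) = (1/2√2) Σ_x (−1)^(x·y) amp(|x⟩), where x·y is the number of positions in which both x and y have a 1.
|000⟩: (-0.206 - 0.4245 + 0.8817i)/(2√2) = (-0.2229 + 0.3117i)
|001⟩: (-0.206 - 0.4245 - 0.8817i)/(2√2) = (-0.2229 - 0.3117i)
|010⟩: (-0.206 + 0.4245 - 0.8817i)/(2√2) = (0.07725 - 0.3117i)
|011⟩: (-0.206 + 0.4245 + 0.8817i)/(2√2) = (0.07725 + 0.3117i)
|100⟩: (-0.206 - 0.4245 + 0.8817i)/(2√2) = (-0.2229 + 0.3117i)
|101⟩: (-0.206 - 0.4245 - 0.8817i)/(2√2) = (-0.2229 - 0.3117i)
|110⟩: (-0.206 + 0.4245 - 0.8817i)/(2√2) = (0.07725 - 0.3117i)
|111⟩: (-0.206 + 0.4245 + 0.8817i)/(2√2) = (0.07725 + 0.3117i)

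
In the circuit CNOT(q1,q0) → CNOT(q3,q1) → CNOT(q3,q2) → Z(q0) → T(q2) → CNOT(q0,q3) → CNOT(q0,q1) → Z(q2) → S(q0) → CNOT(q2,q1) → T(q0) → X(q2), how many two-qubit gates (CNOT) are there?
6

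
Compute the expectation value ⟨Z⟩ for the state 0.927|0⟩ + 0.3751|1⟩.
0.7186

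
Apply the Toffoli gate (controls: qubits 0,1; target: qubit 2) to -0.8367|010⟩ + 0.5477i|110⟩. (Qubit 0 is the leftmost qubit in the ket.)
-0.8367|010⟩ + 0.5477i|111⟩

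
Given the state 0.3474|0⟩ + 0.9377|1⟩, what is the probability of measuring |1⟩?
0.8793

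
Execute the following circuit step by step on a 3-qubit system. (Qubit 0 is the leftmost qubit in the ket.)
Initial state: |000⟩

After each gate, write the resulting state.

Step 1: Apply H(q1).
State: 1/√2|000⟩ + 1/√2|010⟩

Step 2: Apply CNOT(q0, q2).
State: 1/√2|000⟩ + 1/√2|010⟩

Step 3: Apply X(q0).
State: 1/√2|100⟩ + 1/√2|110⟩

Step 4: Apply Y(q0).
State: -(1/√2)i|000⟩ - (1/√2)i|010⟩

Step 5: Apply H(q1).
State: -i|000⟩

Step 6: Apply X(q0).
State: -i|100⟩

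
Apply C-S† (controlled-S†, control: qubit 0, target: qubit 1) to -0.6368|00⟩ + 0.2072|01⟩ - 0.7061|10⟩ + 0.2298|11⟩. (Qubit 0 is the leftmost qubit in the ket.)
-0.6368|00⟩ + 0.2072|01⟩ - 0.7061|10⟩ - 0.2298i|11⟩

C-S† leaves the control-|0⟩ kets |00⟩, |01⟩ unchanged and applies S† to qubit 1 on the control-|1⟩ pair (|10⟩, |11⟩).
S† = [[1, 0], [0, -i]].
With a = amp(|10⟩) = -0.7061 and b = amp(|11⟩) = 0.2298:
new amp(|10⟩) = (1)·a = -0.7061
new amp(|11⟩) = (-i)·b = -0.2298i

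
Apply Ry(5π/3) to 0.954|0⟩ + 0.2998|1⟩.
-0.9761|0⟩ + 0.2174|1⟩

Ry(5π/3) = [[cos(θ/2), −sin(θ/2)], [sin(θ/2), cos(θ/2)]]; θ = 5π/3, cos(θ/2) ≈ -0.866025, sin(θ/2) ≈ 0.5.
With a = amp(|0⟩) = 0.954 and b = amp(|1⟩) = 0.2998:
new amp(|0⟩) = (-0.866025)·a + (-0.5)·b = -0.9761
new amp(|1⟩) = (0.5)·a + (-0.866025)·b = 0.2174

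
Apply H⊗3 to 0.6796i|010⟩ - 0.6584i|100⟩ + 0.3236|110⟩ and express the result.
(0.1144 + 0.007495i)|000⟩ + (0.1144 + 0.007495i)|001⟩ + (-0.1144 - 0.4731i)|010⟩ + (-0.1144 - 0.4731i)|011⟩ + (-0.1144 + 0.4731i)|100⟩ + (-0.1144 + 0.4731i)|101⟩ + (0.1144 - 0.007495i)|110⟩ + (0.1144 - 0.007495i)|111⟩

H⊗3 gives amp(|y⟩) = (1/2√2) Σ_x (−1)^(x·y) amp(|x⟩), where x·y is the number of positions in which both x and y have a 1.
|000⟩: (0.6796i - 0.6584i + 0.3236)/(2√2) = (0.1144 + 0.007495i)
|001⟩: (0.6796i - 0.6584i + 0.3236)/(2√2) = (0.1144 + 0.007495i)
|010⟩: (-0.6796i - 0.6584i - 0.3236)/(2√2) = (-0.1144 - 0.4731i)
|011⟩: (-0.6796i - 0.6584i - 0.3236)/(2√2) = (-0.1144 - 0.4731i)
|100⟩: (0.6796i + 0.6584i - 0.3236)/(2√2) = (-0.1144 + 0.4731i)
|101⟩: (0.6796i + 0.6584i - 0.3236)/(2√2) = (-0.1144 + 0.4731i)
|110⟩: (-0.6796i + 0.6584i + 0.3236)/(2√2) = (0.1144 - 0.007495i)
|111⟩: (-0.6796i + 0.6584i + 0.3236)/(2√2) = (0.1144 - 0.007495i)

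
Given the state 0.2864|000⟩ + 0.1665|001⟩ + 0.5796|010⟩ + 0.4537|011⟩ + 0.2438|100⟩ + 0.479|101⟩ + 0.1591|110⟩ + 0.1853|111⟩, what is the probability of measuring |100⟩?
0.05944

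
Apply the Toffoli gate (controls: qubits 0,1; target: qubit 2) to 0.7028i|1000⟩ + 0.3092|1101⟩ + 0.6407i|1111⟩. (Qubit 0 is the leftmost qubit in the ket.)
0.7028i|1000⟩ + 0.6407i|1101⟩ + 0.3092|1111⟩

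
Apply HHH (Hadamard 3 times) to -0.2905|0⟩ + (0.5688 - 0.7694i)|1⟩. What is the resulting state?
(0.1968 - 0.544i)|0⟩ + (-0.6076 + 0.544i)|1⟩

H² = I, so H^3 = H: a single Hadamard. With (a, b) = (-0.2905, (0.5688 - 0.7694i)), H gives ((a + b)/√2, (a − b)/√2) = ((0.1968 - 0.544i), (-0.6076 + 0.544i)).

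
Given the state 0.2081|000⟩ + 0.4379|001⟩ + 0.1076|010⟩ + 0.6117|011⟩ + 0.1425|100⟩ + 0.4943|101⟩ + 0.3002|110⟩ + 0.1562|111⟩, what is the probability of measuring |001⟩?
0.1918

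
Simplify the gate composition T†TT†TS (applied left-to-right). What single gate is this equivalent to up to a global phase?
S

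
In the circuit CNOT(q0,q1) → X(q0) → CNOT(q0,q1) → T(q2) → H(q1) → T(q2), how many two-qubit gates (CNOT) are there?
2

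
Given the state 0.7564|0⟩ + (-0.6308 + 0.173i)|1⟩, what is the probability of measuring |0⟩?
0.5721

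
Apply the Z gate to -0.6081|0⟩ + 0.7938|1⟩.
-0.6081|0⟩ - 0.7938|1⟩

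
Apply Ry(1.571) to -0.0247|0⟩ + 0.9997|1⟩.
-0.7244|0⟩ + 0.6894|1⟩

Ry(1.571) = [[cos(θ/2), −sin(θ/2)], [sin(θ/2), cos(θ/2)]]; θ = 1.571, cos(θ/2) ≈ 0.707035, sin(θ/2) ≈ 0.707179.
With a = amp(|0⟩) = -0.0247 and b = amp(|1⟩) = 0.9997:
new amp(|0⟩) = (0.707035)·a + (-0.707179)·b = -0.7244
new amp(|1⟩) = (0.707179)·a + (0.707035)·b = 0.6894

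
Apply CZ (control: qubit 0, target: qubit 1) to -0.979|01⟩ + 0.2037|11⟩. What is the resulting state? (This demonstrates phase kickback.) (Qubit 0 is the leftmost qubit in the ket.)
-0.979|01⟩ - 0.2037|11⟩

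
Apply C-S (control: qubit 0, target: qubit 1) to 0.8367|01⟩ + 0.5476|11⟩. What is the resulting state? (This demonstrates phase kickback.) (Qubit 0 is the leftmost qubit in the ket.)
0.8367|01⟩ + 0.5476i|11⟩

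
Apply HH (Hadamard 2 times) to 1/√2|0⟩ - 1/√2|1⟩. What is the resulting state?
1/√2|0⟩ - 1/√2|1⟩

H² = I, so an even number of Hadamards cancels: H^2 = I and the state is unchanged.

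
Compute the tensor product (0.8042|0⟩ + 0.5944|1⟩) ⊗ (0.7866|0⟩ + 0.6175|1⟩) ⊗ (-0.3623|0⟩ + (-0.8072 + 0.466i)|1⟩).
-0.2292|000⟩ + (-0.5106 + 0.2948i)|001⟩ - 0.1799|010⟩ + (-0.4009 + 0.2314i)|011⟩ - 0.1694|100⟩ + (-0.3774 + 0.2179i)|101⟩ - 0.133|110⟩ + (-0.2963 + 0.171i)|111⟩

amp(|b₁b₂…⟩) = product of the factor amplitudes for bits b₁, b₂, …; only kets whose every factor amplitude is nonzero survive.
|000⟩: (0.8042)(0.7866)(-0.3623) = -0.2292
|001⟩: (0.8042)(0.7866)(-0.8072 + 0.466i) = (-0.5106 + 0.2948i)
|010⟩: (0.8042)(0.6175)(-0.3623) = -0.1799
|011⟩: (0.8042)(0.6175)(-0.8072 + 0.466i) = (-0.4009 + 0.2314i)
|100⟩: (0.5944)(0.7866)(-0.3623) = -0.1694
|101⟩: (0.5944)(0.7866)(-0.8072 + 0.466i) = (-0.3774 + 0.2179i)
|110⟩: (0.5944)(0.6175)(-0.3623) = -0.133
|111⟩: (0.5944)(0.6175)(-0.8072 + 0.466i) = (-0.2963 + 0.171i)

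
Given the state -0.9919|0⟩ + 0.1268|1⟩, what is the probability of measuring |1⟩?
0.01608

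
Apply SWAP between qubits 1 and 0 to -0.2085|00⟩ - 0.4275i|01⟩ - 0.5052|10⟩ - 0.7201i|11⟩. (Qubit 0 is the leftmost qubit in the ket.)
-0.2085|00⟩ - 0.5052|01⟩ - 0.4275i|10⟩ - 0.7201i|11⟩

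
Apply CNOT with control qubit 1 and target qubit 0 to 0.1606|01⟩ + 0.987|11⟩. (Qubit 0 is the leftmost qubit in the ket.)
0.987|01⟩ + 0.1606|11⟩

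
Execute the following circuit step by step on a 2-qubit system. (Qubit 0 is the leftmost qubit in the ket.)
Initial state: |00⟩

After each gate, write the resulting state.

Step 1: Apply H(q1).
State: 1/√2|00⟩ + 1/√2|01⟩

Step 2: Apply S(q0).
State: 1/√2|00⟩ + 1/√2|01⟩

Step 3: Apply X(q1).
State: 1/√2|00⟩ + 1/√2|01⟩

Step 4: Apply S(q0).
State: 1/√2|00⟩ + 1/√2|01⟩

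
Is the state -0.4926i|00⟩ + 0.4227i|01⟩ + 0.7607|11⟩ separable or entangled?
Entangled

Writing the state as a|00⟩ + b|01⟩ + c|10⟩ + d|11⟩, it is a product state iff ad − bc = 0.
Here (a, b, c, d) = (-0.4926i, 0.4227i, 0, 0.7607): ad − bc = (-0.4926i)(0.7607) − (0.4227i)(0) = -0.3747i ≠ 0, so the state is entangled.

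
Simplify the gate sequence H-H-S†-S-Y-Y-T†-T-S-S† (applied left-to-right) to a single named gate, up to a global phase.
I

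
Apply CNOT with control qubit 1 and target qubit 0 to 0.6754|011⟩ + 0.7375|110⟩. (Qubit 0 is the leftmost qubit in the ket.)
0.7375|010⟩ + 0.6754|111⟩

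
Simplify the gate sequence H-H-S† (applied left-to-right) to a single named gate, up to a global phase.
S†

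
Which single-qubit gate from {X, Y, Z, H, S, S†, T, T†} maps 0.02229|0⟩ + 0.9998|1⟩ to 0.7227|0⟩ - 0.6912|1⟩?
H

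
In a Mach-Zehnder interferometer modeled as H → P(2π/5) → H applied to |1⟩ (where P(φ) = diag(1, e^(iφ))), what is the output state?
(0.3455 - 0.4755i)|0⟩ + (0.6545 + 0.4755i)|1⟩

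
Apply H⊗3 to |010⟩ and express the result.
1/√8|000⟩ + 1/√8|001⟩ - 1/√8|010⟩ - 1/√8|011⟩ + 1/√8|100⟩ + 1/√8|101⟩ - 1/√8|110⟩ - 1/√8|111⟩

H⊗3 gives amp(|y⟩) = (1/2√2) Σ_x (−1)^(x·y) amp(|x⟩), where x·y is the number of positions in which both x and y have a 1.
|000⟩: (1)/(2√2) = 1/√8
|001⟩: (1)/(2√2) = 1/√8
|010⟩: (-1)/(2√2) = -1/√8
|011⟩: (-1)/(2√2) = -1/√8
|100⟩: (1)/(2√2) = 1/√8
|101⟩: (1)/(2√2) = 1/√8
|110⟩: (-1)/(2√2) = -1/√8
|111⟩: (-1)/(2√2) = -1/√8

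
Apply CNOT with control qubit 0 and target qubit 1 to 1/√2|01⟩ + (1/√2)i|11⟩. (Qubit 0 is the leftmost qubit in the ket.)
1/√2|01⟩ + (1/√2)i|10⟩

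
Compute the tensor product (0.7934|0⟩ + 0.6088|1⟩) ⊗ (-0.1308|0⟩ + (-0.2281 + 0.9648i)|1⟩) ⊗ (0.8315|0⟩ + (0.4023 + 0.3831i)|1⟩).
-0.08629|000⟩ + (-0.04175 - 0.03976i)|001⟩ + (-0.1505 + 0.6365i)|010⟩ + (-0.3661 + 0.2386i)|011⟩ - 0.06621|100⟩ + (-0.03204 - 0.03051i)|101⟩ + (-0.1155 + 0.4884i)|110⟩ + (-0.2809 + 0.1831i)|111⟩

amp(|b₁b₂…⟩) = product of the factor amplitudes for bits b₁, b₂, …; only kets whose every factor amplitude is nonzero survive.
|000⟩: (0.7934)(-0.1308)(0.8315) = -0.08629
|001⟩: (0.7934)(-0.1308)(0.4023 + 0.3831i) = (-0.04175 - 0.03976i)
|010⟩: (0.7934)(-0.2281 + 0.9648i)(0.8315) = (-0.1505 + 0.6365i)
|011⟩: (0.7934)(-0.2281 + 0.9648i)(0.4023 + 0.3831i) = (-0.3661 + 0.2386i)
|100⟩: (0.6088)(-0.1308)(0.8315) = -0.06621
|101⟩: (0.6088)(-0.1308)(0.4023 + 0.3831i) = (-0.03204 - 0.03051i)
|110⟩: (0.6088)(-0.2281 + 0.9648i)(0.8315) = (-0.1155 + 0.4884i)
|111⟩: (0.6088)(-0.2281 + 0.9648i)(0.4023 + 0.3831i) = (-0.2809 + 0.1831i)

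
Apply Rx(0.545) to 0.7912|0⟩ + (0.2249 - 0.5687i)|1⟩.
(0.6089 - 0.06053i)|0⟩ + (0.2166 - 0.7607i)|1⟩

Rx(0.545) = [[cos(θ/2), −i·sin(θ/2)], [−i·sin(θ/2), cos(θ/2)]]; θ = 0.545, cos(θ/2) ≈ 0.963101, sin(θ/2) ≈ 0.26914.
With a = amp(|0⟩) = 0.7912 and b = amp(|1⟩) = (0.2249 - 0.5687i):
new amp(|0⟩) = (0.963101)·a + (-0.26914i)·b = (0.6089 - 0.06053i)
new amp(|1⟩) = (-0.26914i)·a + (0.963101)·b = (0.2166 - 0.7607i)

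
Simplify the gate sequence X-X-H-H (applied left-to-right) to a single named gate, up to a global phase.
I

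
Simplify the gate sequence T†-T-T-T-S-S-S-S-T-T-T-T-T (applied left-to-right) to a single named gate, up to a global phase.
T†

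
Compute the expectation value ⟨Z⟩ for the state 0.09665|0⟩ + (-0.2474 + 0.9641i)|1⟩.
-0.9814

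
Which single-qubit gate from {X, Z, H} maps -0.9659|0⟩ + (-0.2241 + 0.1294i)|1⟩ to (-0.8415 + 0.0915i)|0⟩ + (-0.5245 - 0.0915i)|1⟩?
H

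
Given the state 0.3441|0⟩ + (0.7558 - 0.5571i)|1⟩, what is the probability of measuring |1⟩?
0.8816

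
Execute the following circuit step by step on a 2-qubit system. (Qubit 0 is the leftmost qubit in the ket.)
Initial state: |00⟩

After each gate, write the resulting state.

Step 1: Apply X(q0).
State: |10⟩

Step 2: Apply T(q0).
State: (1/√2 + (1/√2)i)|10⟩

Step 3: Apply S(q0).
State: (-1/√2 + (1/√2)i)|10⟩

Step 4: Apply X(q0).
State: (-1/√2 + (1/√2)i)|00⟩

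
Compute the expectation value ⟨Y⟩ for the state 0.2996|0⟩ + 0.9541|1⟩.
0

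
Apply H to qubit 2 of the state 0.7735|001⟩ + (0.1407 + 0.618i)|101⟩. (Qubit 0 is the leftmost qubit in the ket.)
0.5469|000⟩ - 0.5469|001⟩ + (0.09949 + 0.437i)|100⟩ + (-0.09949 - 0.437i)|101⟩

H on qubit 2 mixes each pair of kets that differ only in qubit 2: amplitudes (a, b) of (|…0…⟩, |…1…⟩) become ((a + b)/√2, (a − b)/√2). Kets absent from the input have amplitude 0.
(|000⟩, |001⟩): (a, b) = (0, 0.7735) → (0.5469, -0.5469)
(|100⟩, |101⟩): (a, b) = (0, (0.1407 + 0.618i)) → ((0.09949 + 0.437i), (-0.09949 - 0.437i))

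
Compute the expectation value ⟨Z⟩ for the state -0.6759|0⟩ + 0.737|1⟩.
-0.08633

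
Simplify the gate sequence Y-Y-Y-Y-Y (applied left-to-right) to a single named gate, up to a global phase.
Y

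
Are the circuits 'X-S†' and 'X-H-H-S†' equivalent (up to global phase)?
Yes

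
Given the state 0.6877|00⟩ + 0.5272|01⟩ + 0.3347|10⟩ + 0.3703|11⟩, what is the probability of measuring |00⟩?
0.4729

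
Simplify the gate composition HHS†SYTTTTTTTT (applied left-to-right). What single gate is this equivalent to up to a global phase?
Y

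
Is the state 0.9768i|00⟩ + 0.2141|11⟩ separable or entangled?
Entangled

Writing the state as a|00⟩ + b|01⟩ + c|10⟩ + d|11⟩, it is a product state iff ad − bc = 0.
Here (a, b, c, d) = (0.9768i, 0, 0, 0.2141): ad − bc = (0.9768i)(0.2141) − (0)(0) = 0.2091i ≠ 0, so the state is entangled.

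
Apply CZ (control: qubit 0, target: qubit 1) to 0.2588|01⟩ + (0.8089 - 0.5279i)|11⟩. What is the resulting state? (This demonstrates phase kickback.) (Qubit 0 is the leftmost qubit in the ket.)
0.2588|01⟩ + (-0.8089 + 0.5279i)|11⟩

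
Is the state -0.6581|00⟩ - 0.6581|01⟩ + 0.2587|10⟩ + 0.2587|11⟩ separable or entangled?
Separable

Writing the state as a|00⟩ + b|01⟩ + c|10⟩ + d|11⟩, it is a product state iff ad − bc = 0.
Here (a, b, c, d) = (-0.6581, -0.6581, 0.2587, 0.2587): ad − bc = (-0.6581)(0.2587) − (-0.6581)(0.2587) = 0, so the state is separable.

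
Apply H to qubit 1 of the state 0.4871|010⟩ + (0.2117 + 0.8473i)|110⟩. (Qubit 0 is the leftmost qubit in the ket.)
0.3444|000⟩ - 0.3444|010⟩ + (0.1497 + 0.5991i)|100⟩ + (-0.1497 - 0.5991i)|110⟩

H on qubit 1 mixes each pair of kets that differ only in qubit 1: amplitudes (a, b) of (|…0…⟩, |…1…⟩) become ((a + b)/√2, (a − b)/√2). Kets absent from the input have amplitude 0.
(|000⟩, |010⟩): (a, b) = (0, 0.4871) → (0.3444, -0.3444)
(|100⟩, |110⟩): (a, b) = (0, (0.2117 + 0.8473i)) → ((0.1497 + 0.5991i), (-0.1497 - 0.5991i))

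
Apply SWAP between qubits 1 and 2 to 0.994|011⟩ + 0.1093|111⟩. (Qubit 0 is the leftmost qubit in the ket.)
0.994|011⟩ + 0.1093|111⟩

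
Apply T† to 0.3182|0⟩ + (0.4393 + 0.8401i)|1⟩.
0.3182|0⟩ + (0.9047 + 0.2834i)|1⟩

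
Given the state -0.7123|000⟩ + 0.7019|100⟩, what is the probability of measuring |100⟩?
0.4927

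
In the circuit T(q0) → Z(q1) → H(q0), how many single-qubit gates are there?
3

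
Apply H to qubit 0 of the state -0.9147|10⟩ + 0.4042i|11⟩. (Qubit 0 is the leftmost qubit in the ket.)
-0.6468|00⟩ + 0.2858i|01⟩ + 0.6468|10⟩ - 0.2858i|11⟩

H on qubit 0 mixes each pair of kets that differ only in qubit 0: amplitudes (a, b) of (|…0…⟩, |…1…⟩) become ((a + b)/√2, (a − b)/√2). Kets absent from the input have amplitude 0.
(|00⟩, |10⟩): (a, b) = (0, -0.9147) → (-0.6468, 0.6468)
(|01⟩, |11⟩): (a, b) = (0, 0.4042i) → (0.2858i, -0.2858i)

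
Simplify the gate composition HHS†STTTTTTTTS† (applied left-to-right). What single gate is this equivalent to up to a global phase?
S†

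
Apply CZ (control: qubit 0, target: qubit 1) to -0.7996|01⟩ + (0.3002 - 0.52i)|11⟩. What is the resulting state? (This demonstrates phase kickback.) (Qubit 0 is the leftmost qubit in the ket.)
-0.7996|01⟩ + (-0.3002 + 0.52i)|11⟩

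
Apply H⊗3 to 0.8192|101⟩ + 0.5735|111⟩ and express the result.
0.4924|000⟩ - 0.4924|001⟩ + 0.08687|010⟩ - 0.08687|011⟩ - 0.4924|100⟩ + 0.4924|101⟩ - 0.08687|110⟩ + 0.08687|111⟩

H⊗3 gives amp(|y⟩) = (1/2√2) Σ_x (−1)^(x·y) amp(|x⟩), where x·y is the number of positions in which both x and y have a 1.
|000⟩: (0.8192 + 0.5735)/(2√2) = 0.4924
|001⟩: (-0.8192 - 0.5735)/(2√2) = -0.4924
|010⟩: (0.8192 - 0.5735)/(2√2) = 0.08687
|011⟩: (-0.8192 + 0.5735)/(2√2) = -0.08687
|100⟩: (-0.8192 - 0.5735)/(2√2) = -0.4924
|101⟩: (0.8192 + 0.5735)/(2√2) = 0.4924
|110⟩: (-0.8192 + 0.5735)/(2√2) = -0.08687
|111⟩: (0.8192 - 0.5735)/(2√2) = 0.08687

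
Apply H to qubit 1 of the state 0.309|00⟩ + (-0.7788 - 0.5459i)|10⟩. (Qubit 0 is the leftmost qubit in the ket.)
0.2185|00⟩ + 0.2185|01⟩ + (-0.5507 - 0.386i)|10⟩ + (-0.5507 - 0.386i)|11⟩

H on qubit 1 mixes each pair of kets that differ only in qubit 1: amplitudes (a, b) of (|…0…⟩, |…1…⟩) become ((a + b)/√2, (a − b)/√2). Kets absent from the input have amplitude 0.
(|00⟩, |01⟩): (a, b) = (0.309, 0) → (0.2185, 0.2185)
(|10⟩, |11⟩): (a, b) = ((-0.7788 - 0.5459i), 0) → ((-0.5507 - 0.386i), (-0.5507 - 0.386i))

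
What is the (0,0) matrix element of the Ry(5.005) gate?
-0.8026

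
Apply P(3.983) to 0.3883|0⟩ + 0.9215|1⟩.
0.3883|0⟩ + (-0.6141 - 0.6871i)|1⟩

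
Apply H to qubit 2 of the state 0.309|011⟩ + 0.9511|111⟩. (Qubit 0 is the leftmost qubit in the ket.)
0.2185|010⟩ - 0.2185|011⟩ + 0.6725|110⟩ - 0.6725|111⟩

H on qubit 2 mixes each pair of kets that differ only in qubit 2: amplitudes (a, b) of (|…0…⟩, |…1…⟩) become ((a + b)/√2, (a − b)/√2). Kets absent from the input have amplitude 0.
(|010⟩, |011⟩): (a, b) = (0, 0.309) → (0.2185, -0.2185)
(|110⟩, |111⟩): (a, b) = (0, 0.9511) → (0.6725, -0.6725)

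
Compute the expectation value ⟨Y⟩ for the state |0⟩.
0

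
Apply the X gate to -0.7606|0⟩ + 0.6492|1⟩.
0.6492|0⟩ - 0.7606|1⟩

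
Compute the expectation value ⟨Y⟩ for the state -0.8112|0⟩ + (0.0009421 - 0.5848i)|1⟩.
0.9488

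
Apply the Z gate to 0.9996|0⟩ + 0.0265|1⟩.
0.9996|0⟩ - 0.0265|1⟩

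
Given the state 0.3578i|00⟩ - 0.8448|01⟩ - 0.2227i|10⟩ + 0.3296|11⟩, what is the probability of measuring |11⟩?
0.1086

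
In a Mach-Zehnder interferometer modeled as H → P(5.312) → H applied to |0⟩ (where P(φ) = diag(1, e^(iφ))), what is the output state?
(0.7822 - 0.4128i)|0⟩ + (0.2178 + 0.4128i)|1⟩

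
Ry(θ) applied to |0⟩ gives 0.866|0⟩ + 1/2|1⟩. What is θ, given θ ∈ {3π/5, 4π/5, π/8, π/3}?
π/3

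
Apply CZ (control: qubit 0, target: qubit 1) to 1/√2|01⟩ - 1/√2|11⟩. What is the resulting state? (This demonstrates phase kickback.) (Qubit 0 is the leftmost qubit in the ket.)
1/√2|01⟩ + 1/√2|11⟩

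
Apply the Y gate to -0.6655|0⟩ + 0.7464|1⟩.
-0.7464i|0⟩ - 0.6655i|1⟩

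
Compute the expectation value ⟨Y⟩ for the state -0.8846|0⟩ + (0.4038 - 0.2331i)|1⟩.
0.4124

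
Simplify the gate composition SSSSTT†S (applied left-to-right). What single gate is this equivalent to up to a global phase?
S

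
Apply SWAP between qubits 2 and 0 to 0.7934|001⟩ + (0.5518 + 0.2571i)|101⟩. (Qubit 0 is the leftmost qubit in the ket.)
0.7934|100⟩ + (0.5518 + 0.2571i)|101⟩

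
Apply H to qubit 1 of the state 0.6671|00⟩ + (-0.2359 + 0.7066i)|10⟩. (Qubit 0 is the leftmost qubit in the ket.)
0.4717|00⟩ + 0.4717|01⟩ + (-0.1668 + 0.4996i)|10⟩ + (-0.1668 + 0.4996i)|11⟩

H on qubit 1 mixes each pair of kets that differ only in qubit 1: amplitudes (a, b) of (|…0…⟩, |…1…⟩) become ((a + b)/√2, (a − b)/√2). Kets absent from the input have amplitude 0.
(|00⟩, |01⟩): (a, b) = (0.6671, 0) → (0.4717, 0.4717)
(|10⟩, |11⟩): (a, b) = ((-0.2359 + 0.7066i), 0) → ((-0.1668 + 0.4996i), (-0.1668 + 0.4996i))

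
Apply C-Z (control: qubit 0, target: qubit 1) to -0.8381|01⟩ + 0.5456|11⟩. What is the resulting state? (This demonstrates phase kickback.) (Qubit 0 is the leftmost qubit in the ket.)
-0.8381|01⟩ - 0.5456|11⟩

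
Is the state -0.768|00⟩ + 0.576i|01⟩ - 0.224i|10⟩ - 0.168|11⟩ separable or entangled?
Separable

Writing the state as a|00⟩ + b|01⟩ + c|10⟩ + d|11⟩, it is a product state iff ad − bc = 0.
Here (a, b, c, d) = (-0.768, 0.576i, -0.224i, -0.168): ad − bc = (-0.768)(-0.168) − (0.576i)(-0.224i) = 0, so the state is separable.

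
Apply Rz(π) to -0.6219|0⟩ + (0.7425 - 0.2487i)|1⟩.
0.6219i|0⟩ + (0.2487 + 0.7425i)|1⟩

Rz(π) = [[e^(−iθ/2), 0], [0, e^(iθ/2)]] with e^(±iθ/2) = cos(θ/2) ± i·sin(θ/2); θ = π, cos(θ/2) ≈ 0, sin(θ/2) ≈ 1.
With a = amp(|0⟩) = -0.6219 and b = amp(|1⟩) = (0.7425 - 0.2487i):
new amp(|0⟩) = (-i)·a = 0.6219i
new amp(|1⟩) = (i)·b = (0.2487 + 0.7425i)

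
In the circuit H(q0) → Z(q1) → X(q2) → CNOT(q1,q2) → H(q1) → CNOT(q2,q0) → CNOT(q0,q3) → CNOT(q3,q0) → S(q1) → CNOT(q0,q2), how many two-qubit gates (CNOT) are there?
5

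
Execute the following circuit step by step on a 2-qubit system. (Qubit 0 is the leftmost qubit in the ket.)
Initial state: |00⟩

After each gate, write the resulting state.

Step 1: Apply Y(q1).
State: i|01⟩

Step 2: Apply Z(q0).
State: i|01⟩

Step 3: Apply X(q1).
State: i|00⟩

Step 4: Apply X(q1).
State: i|01⟩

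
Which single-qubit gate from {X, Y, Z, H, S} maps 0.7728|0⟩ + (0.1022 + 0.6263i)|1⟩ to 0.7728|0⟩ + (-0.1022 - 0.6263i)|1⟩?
Z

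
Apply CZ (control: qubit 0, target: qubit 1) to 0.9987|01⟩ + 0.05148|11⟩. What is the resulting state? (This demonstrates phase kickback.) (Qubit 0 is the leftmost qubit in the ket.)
0.9987|01⟩ - 0.05148|11⟩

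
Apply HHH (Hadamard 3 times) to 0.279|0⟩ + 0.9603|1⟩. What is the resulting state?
0.8763|0⟩ - 0.4818|1⟩

H² = I, so H^3 = H: a single Hadamard. With (a, b) = (0.279, 0.9603), H gives ((a + b)/√2, (a − b)/√2) = (0.8763, -0.4818).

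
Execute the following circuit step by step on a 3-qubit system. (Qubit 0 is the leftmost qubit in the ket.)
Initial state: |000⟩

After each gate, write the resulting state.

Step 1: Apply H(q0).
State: 1/√2|000⟩ + 1/√2|100⟩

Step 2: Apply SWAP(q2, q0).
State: 1/√2|000⟩ + 1/√2|001⟩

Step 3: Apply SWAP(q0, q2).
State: 1/√2|000⟩ + 1/√2|100⟩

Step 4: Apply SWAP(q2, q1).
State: 1/√2|000⟩ + 1/√2|100⟩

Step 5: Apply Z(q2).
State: 1/√2|000⟩ + 1/√2|100⟩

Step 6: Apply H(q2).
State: 1/2|000⟩ + 1/2|001⟩ + 1/2|100⟩ + 1/2|101⟩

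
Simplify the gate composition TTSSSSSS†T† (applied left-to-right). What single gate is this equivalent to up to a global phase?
T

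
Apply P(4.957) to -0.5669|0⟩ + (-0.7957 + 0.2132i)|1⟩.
-0.5669|0⟩ + (0.01415 + 0.8236i)|1⟩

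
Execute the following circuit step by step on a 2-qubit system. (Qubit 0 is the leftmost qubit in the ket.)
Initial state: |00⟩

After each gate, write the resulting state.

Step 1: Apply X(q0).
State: |10⟩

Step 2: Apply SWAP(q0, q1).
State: |01⟩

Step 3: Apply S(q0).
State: |01⟩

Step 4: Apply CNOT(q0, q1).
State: |01⟩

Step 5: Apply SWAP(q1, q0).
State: |10⟩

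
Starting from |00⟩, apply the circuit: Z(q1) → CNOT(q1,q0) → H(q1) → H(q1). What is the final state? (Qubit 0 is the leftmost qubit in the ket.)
|00⟩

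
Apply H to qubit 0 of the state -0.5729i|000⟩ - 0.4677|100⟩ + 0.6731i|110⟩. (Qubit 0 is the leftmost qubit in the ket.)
(-0.3307 - 0.4051i)|000⟩ + 0.476i|010⟩ + (0.3307 - 0.4051i)|100⟩ - 0.476i|110⟩

H on qubit 0 mixes each pair of kets that differ only in qubit 0: amplitudes (a, b) of (|…0…⟩, |…1…⟩) become ((a + b)/√2, (a − b)/√2). Kets absent from the input have amplitude 0.
(|000⟩, |100⟩): (a, b) = (-0.5729i, -0.4677) → ((-0.3307 - 0.4051i), (0.3307 - 0.4051i))
(|010⟩, |110⟩): (a, b) = (0, 0.6731i) → (0.476i, -0.476i)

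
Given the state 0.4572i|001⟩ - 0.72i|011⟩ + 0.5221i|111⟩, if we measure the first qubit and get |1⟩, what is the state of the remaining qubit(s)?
i|11⟩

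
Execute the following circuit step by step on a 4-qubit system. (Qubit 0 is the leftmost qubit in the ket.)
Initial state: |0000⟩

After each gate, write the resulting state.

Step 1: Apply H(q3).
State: 1/√2|0000⟩ + 1/√2|0001⟩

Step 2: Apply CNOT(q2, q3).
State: 1/√2|0000⟩ + 1/√2|0001⟩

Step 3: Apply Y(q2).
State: (1/√2)i|0010⟩ + (1/√2)i|0011⟩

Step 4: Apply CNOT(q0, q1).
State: (1/√2)i|0010⟩ + (1/√2)i|0011⟩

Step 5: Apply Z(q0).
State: (1/√2)i|0010⟩ + (1/√2)i|0011⟩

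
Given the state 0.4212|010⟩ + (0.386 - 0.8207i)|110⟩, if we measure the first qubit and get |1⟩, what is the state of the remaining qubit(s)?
(0.4256 - 0.9049i)|10⟩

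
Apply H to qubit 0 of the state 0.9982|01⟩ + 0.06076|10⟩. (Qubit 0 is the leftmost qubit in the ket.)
0.04296|00⟩ + 0.7058|01⟩ - 0.04296|10⟩ + 0.7058|11⟩

H on qubit 0 mixes each pair of kets that differ only in qubit 0: amplitudes (a, b) of (|…0…⟩, |…1…⟩) become ((a + b)/√2, (a − b)/√2). Kets absent from the input have amplitude 0.
(|00⟩, |10⟩): (a, b) = (0, 0.06076) → (0.04296, -0.04296)
(|01⟩, |11⟩): (a, b) = (0.9982, 0) → (0.7058, 0.7058)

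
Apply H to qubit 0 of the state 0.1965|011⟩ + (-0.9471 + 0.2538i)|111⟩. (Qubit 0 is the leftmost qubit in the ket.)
(-0.5308 + 0.1795i)|011⟩ + (0.8086 - 0.1795i)|111⟩

H on qubit 0 mixes each pair of kets that differ only in qubit 0: amplitudes (a, b) of (|…0…⟩, |…1…⟩) become ((a + b)/√2, (a − b)/√2). Kets absent from the input have amplitude 0.
(|011⟩, |111⟩): (a, b) = (0.1965, (-0.9471 + 0.2538i)) → ((-0.5308 + 0.1795i), (0.8086 - 0.1795i))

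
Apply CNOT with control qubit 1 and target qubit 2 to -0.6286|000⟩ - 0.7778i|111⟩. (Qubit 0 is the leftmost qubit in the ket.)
-0.6286|000⟩ - 0.7778i|110⟩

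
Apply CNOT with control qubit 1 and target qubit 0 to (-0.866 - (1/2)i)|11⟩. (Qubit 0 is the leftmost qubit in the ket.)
(-0.866 - (1/2)i)|01⟩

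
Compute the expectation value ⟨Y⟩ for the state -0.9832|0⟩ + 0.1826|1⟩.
0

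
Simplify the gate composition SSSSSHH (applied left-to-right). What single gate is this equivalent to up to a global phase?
S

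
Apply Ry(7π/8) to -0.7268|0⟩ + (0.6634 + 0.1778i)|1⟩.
(-0.7924 - 0.1744i)|0⟩ + (-0.5834 + 0.03469i)|1⟩

Ry(7π/8) = [[cos(θ/2), −sin(θ/2)], [sin(θ/2), cos(θ/2)]]; θ = 7π/8, cos(θ/2) ≈ 0.19509, sin(θ/2) ≈ 0.980785.
With a = amp(|0⟩) = -0.7268 and b = amp(|1⟩) = (0.6634 + 0.1778i):
new amp(|0⟩) = (0.19509)·a + (-0.980785)·b = (-0.7924 - 0.1744i)
new amp(|1⟩) = (0.980785)·a + (0.19509)·b = (-0.5834 + 0.03469i)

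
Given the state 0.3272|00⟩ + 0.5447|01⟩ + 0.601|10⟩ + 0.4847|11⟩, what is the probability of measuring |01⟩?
0.2967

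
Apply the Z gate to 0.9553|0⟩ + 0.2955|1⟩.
0.9553|0⟩ - 0.2955|1⟩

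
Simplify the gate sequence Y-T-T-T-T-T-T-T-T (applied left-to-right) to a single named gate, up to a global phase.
Y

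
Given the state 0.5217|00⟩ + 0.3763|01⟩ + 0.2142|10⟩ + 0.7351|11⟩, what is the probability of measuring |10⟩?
0.04588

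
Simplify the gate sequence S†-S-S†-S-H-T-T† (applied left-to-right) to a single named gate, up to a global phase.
H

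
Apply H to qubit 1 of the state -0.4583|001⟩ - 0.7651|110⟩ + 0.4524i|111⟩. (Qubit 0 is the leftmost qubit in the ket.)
-0.3241|001⟩ - 0.3241|011⟩ - 0.541|100⟩ + 0.3199i|101⟩ + 0.541|110⟩ - 0.3199i|111⟩

H on qubit 1 mixes each pair of kets that differ only in qubit 1: amplitudes (a, b) of (|…0…⟩, |…1…⟩) become ((a + b)/√2, (a − b)/√2). Kets absent from the input have amplitude 0.
(|001⟩, |011⟩): (a, b) = (-0.4583, 0) → (-0.3241, -0.3241)
(|100⟩, |110⟩): (a, b) = (0, -0.7651) → (-0.541, 0.541)
(|101⟩, |111⟩): (a, b) = (0, 0.4524i) → (0.3199i, -0.3199i)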